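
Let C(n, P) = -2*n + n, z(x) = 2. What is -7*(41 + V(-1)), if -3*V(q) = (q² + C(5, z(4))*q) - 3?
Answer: -280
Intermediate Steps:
C(n, P) = -n
V(q) = 1 - q²/3 + 5*q/3 (V(q) = -((q² + (-1*5)*q) - 3)/3 = -((q² - 5*q) - 3)/3 = -(-3 + q² - 5*q)/3 = 1 - q²/3 + 5*q/3)
-7*(41 + V(-1)) = -7*(41 + (1 - ⅓*(-1)² + (5/3)*(-1))) = -7*(41 + (1 - ⅓*1 - 5/3)) = -7*(41 + (1 - ⅓ - 5/3)) = -7*(41 - 1) = -7*40 = -280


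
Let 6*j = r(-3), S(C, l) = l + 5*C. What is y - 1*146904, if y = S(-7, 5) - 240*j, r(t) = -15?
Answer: -146334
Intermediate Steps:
j = -5/2 (j = (⅙)*(-15) = -5/2 ≈ -2.5000)
y = 570 (y = (5 + 5*(-7)) - 240*(-5/2) = (5 - 35) + 600 = -30 + 600 = 570)
y - 1*146904 = 570 - 1*146904 = 570 - 146904 = -146334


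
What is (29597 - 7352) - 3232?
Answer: 19013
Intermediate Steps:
(29597 - 7352) - 3232 = 22245 - 3232 = 19013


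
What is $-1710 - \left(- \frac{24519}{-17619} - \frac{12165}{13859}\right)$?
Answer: $- \frac{139225405532}{81393907} \approx -1710.5$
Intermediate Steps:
$-1710 - \left(- \frac{24519}{-17619} - \frac{12165}{13859}\right) = -1710 - \left(\left(-24519\right) \left(- \frac{1}{17619}\right) - \frac{12165}{13859}\right) = -1710 - \left(\frac{8173}{5873} - \frac{12165}{13859}\right) = -1710 - \frac{41824562}{81393907} = - \frac{139225405532}{81393907}$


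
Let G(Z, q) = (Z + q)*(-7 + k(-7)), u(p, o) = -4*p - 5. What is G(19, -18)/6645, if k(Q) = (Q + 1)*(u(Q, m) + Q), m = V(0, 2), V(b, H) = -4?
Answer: -103/6645 ≈ -0.015500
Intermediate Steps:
m = -4
u(p, o) = -5 - 4*p
k(Q) = (1 + Q)*(-5 - 3*Q) (k(Q) = (Q + 1)*((-5 - 4*Q) + Q) = (1 + Q)*(-5 - 3*Q))
G(Z, q) = -103*Z - 103*q (G(Z, q) = (Z + q)*(-7 + (-5 - 8*(-7) - 3*(-7)²)) = (Z + q)*(-7 + (-5 + 56 - 3*49)) = (Z + q)*(-7 + (-5 + 56 - 147)) = (Z + q)*(-7 - 96) = (Z + q)*(-103) = -103*Z - 103*q)
G(19, -18)/6645 = (-103*19 - 103*(-18))/6645 = (-1957 + 1854)*(1/6645) = -103*1/6645 = -103/6645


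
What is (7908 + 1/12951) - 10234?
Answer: -30124025/12951 ≈ -2326.0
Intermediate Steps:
(7908 + 1/12951) - 10234 = 102416509/12951 - 10234 = -30124025/12951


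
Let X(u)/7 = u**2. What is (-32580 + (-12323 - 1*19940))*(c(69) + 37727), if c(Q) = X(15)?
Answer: -2548459586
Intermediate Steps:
X(u) = 7*u**2
c(Q) = 1575 (c(Q) = 7*15**2 = 7*225 = 1575)
(-32580 + (-12323 - 1*19940))*(c(69) + 37727) = (-32580 + (-12323 - 1*19940))*(1575 + 37727) = (-32580 + (-12323 - 19940))*39302 = (-32580 - 32263)*39302 = -64843*39302 = -2548459586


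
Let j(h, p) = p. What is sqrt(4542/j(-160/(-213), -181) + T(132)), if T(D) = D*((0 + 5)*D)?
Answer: sqrt(2853316218)/181 ≈ 295.12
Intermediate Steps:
T(D) = 5*D**2 (T(D) = D*(5*D) = 5*D**2)
sqrt(4542/j(-160/(-213), -181) + T(132)) = sqrt(4542/(-181) + 5*132**2) = sqrt(4542*(-1/181) + 5*17424) = sqrt(-4542/181 + 87120) = sqrt(15764178/181) = sqrt(2853316218)/181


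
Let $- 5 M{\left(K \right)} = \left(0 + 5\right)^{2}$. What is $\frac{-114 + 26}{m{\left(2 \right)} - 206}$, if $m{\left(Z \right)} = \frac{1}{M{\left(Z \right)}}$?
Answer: $\frac{440}{1031} \approx 0.42677$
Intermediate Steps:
$M{\left(K \right)} = -5$ ($M{\left(K \right)} = - \frac{\left(0 + 5\right)^{2}}{5} = - \frac{5^{2}}{5} = \left(- \frac{1}{5}\right) 25 = -5$)
$m{\left(Z \right)} = - \frac{1}{5}$ ($m{\left(Z \right)} = \frac{1}{-5} = - \frac{1}{5}$)
$\frac{-114 + 26}{m{\left(2 \right)} - 206} = \frac{-114 + 26}{- \frac{1}{5} - 206} = - \frac{88}{- \frac{1031}{5}} = \left(-88\right) \left(- \frac{5}{1031}\right) = \frac{440}{1031}$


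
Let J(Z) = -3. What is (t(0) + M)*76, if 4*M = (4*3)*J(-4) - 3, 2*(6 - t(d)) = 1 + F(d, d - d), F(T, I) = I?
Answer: -323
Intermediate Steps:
t(d) = 11/2 (t(d) = 6 - (1 + (d - d))/2 = 6 - (1 + 0)/2 = 6 - ½*1 = 6 - ½ = 11/2)
M = -39/4 (M = ((4*3)*(-3) - 3)/4 = (12*(-3) - 3)/4 = (-36 - 3)/4 = (¼)*(-39) = -39/4 ≈ -9.7500)
(t(0) + M)*76 = (11/2 - 39/4)*76 = -17/4*76 = -323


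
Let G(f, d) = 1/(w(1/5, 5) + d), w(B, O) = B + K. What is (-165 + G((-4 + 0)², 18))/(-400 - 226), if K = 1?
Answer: 15835/60096 ≈ 0.26349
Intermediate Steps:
w(B, O) = 1 + B (w(B, O) = B + 1 = 1 + B)
G(f, d) = 1/(6/5 + d) (G(f, d) = 1/((1 + 1/5) + d) = 1/((1 + ⅕) + d) = 1/(6/5 + d))
(-165 + G((-4 + 0)², 18))/(-400 - 226) = (-165 + 5/(6 + 5*18))/(-400 - 226) = (-165 + 5/(6 + 90))/(-626) = (-165 + 5/96)*(-1/626) = -15835/96*(-1/626) = 15835/60096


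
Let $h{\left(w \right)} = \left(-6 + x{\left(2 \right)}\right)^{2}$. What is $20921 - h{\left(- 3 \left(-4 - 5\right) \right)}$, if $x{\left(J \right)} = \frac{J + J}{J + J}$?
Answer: $20896$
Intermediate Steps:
$x{\left(J \right)} = 1$ ($x{\left(J \right)} = \frac{2 J}{2 J} = 2 J \frac{1}{2 J} = 1$)
$h{\left(w \right)} = 25$ ($h{\left(w \right)} = \left(-6 + 1\right)^{2} = \left(-5\right)^{2} = 25$)
$20921 - h{\left(- 3 \left(-4 - 5\right) \right)} = 20921 - 25 = 20896$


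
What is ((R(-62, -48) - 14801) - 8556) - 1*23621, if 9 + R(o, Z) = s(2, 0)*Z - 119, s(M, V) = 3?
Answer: -47250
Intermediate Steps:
R(o, Z) = -128 + 3*Z (R(o, Z) = -9 + (3*Z - 119) = -9 + (-119 + 3*Z) = -128 + 3*Z)
((R(-62, -48) - 14801) - 8556) - 1*23621 = (((-128 + 3*(-48)) - 14801) - 8556) - 1*23621 = (((-128 - 144) - 14801) - 8556) - 23621 = ((-272 - 14801) - 8556) - 23621 = (-15073 - 8556) - 23621 = -23629 - 23621 = -47250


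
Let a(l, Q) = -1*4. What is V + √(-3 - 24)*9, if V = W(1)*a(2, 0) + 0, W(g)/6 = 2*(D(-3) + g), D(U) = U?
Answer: 96 + 27*I*√3 ≈ 96.0 + 46.765*I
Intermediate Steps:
a(l, Q) = -4
W(g) = -36 + 12*g (W(g) = 6*(2*(-3 + g)) = 6*(-6 + 2*g) = -36 + 12*g)
V = 96 (V = (-36 + 12*1)*(-4) + 0 = (-36 + 12)*(-4) + 0 = -24*(-4) + 0 = 96 + 0 = 96)
V + √(-3 - 24)*9 = 96 + √(-3 - 24)*9 = 96 + √(-27)*9 = 96 + (3*I*√3)*9 = 96 + 27*I*√3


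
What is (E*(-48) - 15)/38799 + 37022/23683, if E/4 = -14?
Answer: 18515077/11344157 ≈ 1.6321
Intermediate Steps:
E = -56 (E = 4*(-14) = -56)
(E*(-48) - 15)/38799 + 37022/23683 = (-56*(-48) - 15)/38799 + 37022/23683 = (2688 - 15)*(1/38799) + 37022*(1/23683) = 2673*(1/38799) + 37022/23683 = 33/479 + 37022/23683 = 18515077/11344157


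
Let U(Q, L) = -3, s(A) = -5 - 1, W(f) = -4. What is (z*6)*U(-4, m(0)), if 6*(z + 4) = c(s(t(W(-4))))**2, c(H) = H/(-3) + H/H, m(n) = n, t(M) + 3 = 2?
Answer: 45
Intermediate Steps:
t(M) = -1 (t(M) = -3 + 2 = -1)
s(A) = -6
c(H) = 1 - H/3 (c(H) = H*(-1/3) + 1 = -H/3 + 1 = 1 - H/3)
z = -5/2 (z = -4 + (1 - 1/3*(-6))**2/6 = -4 + (1 + 2)**2/6 = -4 + (1/6)*3**2 = -4 + (1/6)*9 = -4 + 3/2 = -5/2 ≈ -2.5000)
(z*6)*U(-4, m(0)) = -5/2*6*(-3) = -15*(-3) = 45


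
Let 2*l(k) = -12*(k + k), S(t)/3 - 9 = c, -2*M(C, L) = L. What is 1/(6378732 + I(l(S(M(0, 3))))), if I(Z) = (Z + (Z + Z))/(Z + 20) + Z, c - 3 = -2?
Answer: 17/108432378 ≈ 1.5678e-7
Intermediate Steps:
M(C, L) = -L/2
c = 1 (c = 3 - 2 = 1)
S(t) = 30 (S(t) = 27 + 3*1 = 27 + 3 = 30)
l(k) = -12*k (l(k) = (-12*(k + k))/2 = (-24*k)/2 = -12*k)
I(Z) = Z + 3*Z/(20 + Z) (I(Z) = (Z + 2*Z)/(20 + Z) + Z = (3*Z)/(20 + Z) + Z = 3*Z/(20 + Z) + Z = Z + 3*Z/(20 + Z))
1/(6378732 + I(l(S(M(0, 3))))) = 1/(6378732 + (-12*30)*(23 - 12*30)/(20 - 12*30)) = 1/(6378732 - 360*(23 - 360)/(20 - 360)) = 1/(6378732 - 360*(-337)/(-340)) = 1/(6378732 - 360*(-1/340)*(-337)) = 1/(6378732 - 6066/17) = 1/(108432378/17) = 17/108432378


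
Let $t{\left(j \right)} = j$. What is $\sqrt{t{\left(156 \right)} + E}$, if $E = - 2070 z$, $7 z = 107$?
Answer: $\frac{i \sqrt{1542786}}{7} \approx 177.44 i$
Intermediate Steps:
$z = \frac{107}{7}$ ($z = \frac{1}{7} \cdot 107 = \frac{107}{7} \approx 15.286$)
$E = - \frac{221490}{7}$ ($E = \left(-2070\right) \frac{107}{7} = - \frac{221490}{7} \approx -31641.0$)
$\sqrt{t{\left(156 \right)} + E} = \sqrt{156 - \frac{221490}{7}} = \sqrt{- \frac{220398}{7}} = \frac{i \sqrt{1542786}}{7}$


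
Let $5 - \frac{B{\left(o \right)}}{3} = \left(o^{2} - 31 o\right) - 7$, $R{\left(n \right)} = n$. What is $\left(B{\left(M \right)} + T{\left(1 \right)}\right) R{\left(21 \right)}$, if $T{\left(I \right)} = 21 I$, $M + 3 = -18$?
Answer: $-67599$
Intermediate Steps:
$M = -21$ ($M = -3 - 18 = -21$)
$B{\left(o \right)} = 36 - 3 o^{2} + 93 o$ ($B{\left(o \right)} = 15 - 3 \left(\left(o^{2} - 31 o\right) - 7\right) = 15 - 3 \left(-7 + o^{2} - 31 o\right) = 15 + \left(21 - 3 o^{2} + 93 o\right) = 36 - 3 o^{2} + 93 o$)
$\left(B{\left(M \right)} + T{\left(1 \right)}\right) R{\left(21 \right)} = \left(\left(36 - 3 \left(-21\right)^{2} + 93 \left(-21\right)\right) + 21 \cdot 1\right) 21 = \left(\left(36 - 1323 - 1953\right) + 21\right) 21 = \left(-3240 + 21\right) 21 = \left(-3219\right) 21 = -67599$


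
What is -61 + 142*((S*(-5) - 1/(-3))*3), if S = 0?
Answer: 81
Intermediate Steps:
-61 + 142*((S*(-5) - 1/(-3))*3) = -61 + 142*((0*(-5) - 1/(-3))*3) = -61 + 142*((0 - 1*(-⅓))*3) = -61 + 142*((0 + ⅓)*3) = -61 + 142*((⅓)*3) = -61 + 142*1 = -61 + 142 = 81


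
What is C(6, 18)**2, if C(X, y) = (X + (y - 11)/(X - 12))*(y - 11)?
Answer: 41209/36 ≈ 1144.7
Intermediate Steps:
C(X, y) = (-11 + y)*(X + (-11 + y)/(-12 + X)) (C(X, y) = (X + (-11 + y)/(-12 + X))*(-11 + y) = (-11 + y)*(X + (-11 + y)/(-12 + X)))
C(6, 18)**2 = ((121 + 18**2 - 22*18 - 11*6**2 + 132*6 + 18*6**2 - 12*6*18)/(-12 + 6))**2 = ((121 + 324 - 396 - 11*36 + 792 + 18*36 - 1296)/(-6))**2 = (-(121 + 324 - 396 - 396 + 792 + 648 - 1296)/6)**2 = (-1/6*(-203))**2 = (203/6)**2 = 41209/36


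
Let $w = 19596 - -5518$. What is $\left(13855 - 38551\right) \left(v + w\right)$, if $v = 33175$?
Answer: $-1439505144$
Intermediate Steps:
$w = 25114$ ($w = 19596 + 5518 = 25114$)
$\left(13855 - 38551\right) \left(v + w\right) = \left(13855 - 38551\right) \left(33175 + 25114\right) = \left(-24696\right) 58289 = -1439505144$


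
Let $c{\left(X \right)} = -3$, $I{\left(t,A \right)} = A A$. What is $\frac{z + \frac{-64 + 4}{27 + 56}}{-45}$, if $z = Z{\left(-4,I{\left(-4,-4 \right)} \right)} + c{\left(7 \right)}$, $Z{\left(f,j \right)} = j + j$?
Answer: $- \frac{2347}{3735} \approx -0.62838$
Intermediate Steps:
$I{\left(t,A \right)} = A^{2}$
$Z{\left(f,j \right)} = 2 j$
$z = 29$ ($z = 2 \left(-4\right)^{2} - 3 = 2 \cdot 16 - 3 = 32 - 3 = 29$)
$\frac{z + \frac{-64 + 4}{27 + 56}}{-45} = \frac{29 + \frac{-64 + 4}{27 + 56}}{-45} = - \frac{29 - \frac{60}{83}}{45} = \left(- \frac{1}{45}\right) \frac{2347}{83} = - \frac{2347}{3735}$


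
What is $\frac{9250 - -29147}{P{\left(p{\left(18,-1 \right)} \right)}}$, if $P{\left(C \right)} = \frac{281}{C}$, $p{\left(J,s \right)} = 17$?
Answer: $\frac{652749}{281} \approx 2322.9$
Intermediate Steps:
$\frac{9250 - -29147}{P{\left(p{\left(18,-1 \right)} \right)}} = \frac{9250 - -29147}{281 \cdot \frac{1}{17}} = \frac{9250 + 29147}{281 \cdot \frac{1}{17}} = \frac{38397}{\frac{281}{17}} = 38397 \cdot \frac{17}{281} = \frac{652749}{281}$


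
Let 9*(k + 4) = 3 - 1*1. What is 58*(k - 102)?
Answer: -55216/9 ≈ -6135.1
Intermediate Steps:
k = -34/9 (k = -4 + (3 - 1*1)/9 = -4 + (3 - 1)/9 = -4 + (1/9)*2 = -4 + 2/9 = -34/9 ≈ -3.7778)
58*(k - 102) = 58*(-34/9 - 102) = 58*(-952/9) = -55216/9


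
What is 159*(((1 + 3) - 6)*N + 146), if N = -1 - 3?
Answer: 24486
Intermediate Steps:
N = -4
159*(((1 + 3) - 6)*N + 146) = 159*(((1 + 3) - 6)*(-4) + 146) = 159*((4 - 6)*(-4) + 146) = 159*(-2*(-4) + 146) = 159*(8 + 146) = 159*154 = 24486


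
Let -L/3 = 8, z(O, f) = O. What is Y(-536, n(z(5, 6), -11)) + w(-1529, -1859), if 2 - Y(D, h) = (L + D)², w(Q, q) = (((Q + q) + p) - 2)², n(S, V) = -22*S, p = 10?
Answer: 11110802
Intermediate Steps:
L = -24 (L = -3*8 = -24)
w(Q, q) = (8 + Q + q)² (w(Q, q) = (((Q + q) + 10) - 2)² = ((10 + Q + q) - 2)² = (8 + Q + q)²)
Y(D, h) = 2 - (-24 + D)²
Y(-536, n(z(5, 6), -11)) + w(-1529, -1859) = (2 - (-24 - 536)²) + (8 - 1529 - 1859)² = (2 - 1*(-560)²) + (-3380)² = (2 - 1*313600) + 11424400 = (2 - 313600) + 11424400 = -313598 + 11424400 = 11110802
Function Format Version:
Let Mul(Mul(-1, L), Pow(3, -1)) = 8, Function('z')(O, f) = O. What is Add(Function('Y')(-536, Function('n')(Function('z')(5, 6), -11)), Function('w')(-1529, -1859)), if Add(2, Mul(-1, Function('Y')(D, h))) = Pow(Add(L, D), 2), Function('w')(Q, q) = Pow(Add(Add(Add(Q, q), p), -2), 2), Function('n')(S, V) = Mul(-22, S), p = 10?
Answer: 11110802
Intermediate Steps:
L = -24 (L = Mul(-3, 8) = -24)
Function('w')(Q, q) = Pow(Add(8, Q, q), 2) (Function('w')(Q, q) = Pow(Add(Add(Add(Q, q), 10), -2), 2) = Pow(Add(Add(10, Q, q), -2), 2) = Pow(Add(8, Q, q), 2))
Function('Y')(D, h) = Add(2, Mul(-1, Pow(Add(-24, D), 2)))
Add(Function('Y')(-536, Function('n')(Function('z')(5, 6), -11)), Function('w')(-1529, -1859)) = Add(Add(2, Mul(-1, Pow(Add(-24, -536), 2))), Pow(Add(8, -1529, -1859), 2)) = Add(Add(2, Mul(-1, Pow(-560, 2))), Pow(-3380, 2)) = Add(Add(2, Mul(-1, 313600)), 11424400) = Add(Add(2, -313600), 11424400) = Add(-313598, 11424400) = 11110802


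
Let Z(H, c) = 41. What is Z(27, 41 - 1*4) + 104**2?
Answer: 10857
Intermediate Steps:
Z(27, 41 - 1*4) + 104**2 = 41 + 104**2 = 41 + 10816 = 10857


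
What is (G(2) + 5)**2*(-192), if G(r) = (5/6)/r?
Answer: -16900/3 ≈ -5633.3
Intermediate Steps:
G(r) = 5/(6*r) (G(r) = (5*(1/6))/r = 5/(6*r))
(G(2) + 5)**2*(-192) = ((5/6)/2 + 5)**2*(-192) = ((5/6)*(1/2) + 5)**2*(-192) = (5/12 + 5)**2*(-192) = (65/12)**2*(-192) = (4225/144)*(-192) = -16900/3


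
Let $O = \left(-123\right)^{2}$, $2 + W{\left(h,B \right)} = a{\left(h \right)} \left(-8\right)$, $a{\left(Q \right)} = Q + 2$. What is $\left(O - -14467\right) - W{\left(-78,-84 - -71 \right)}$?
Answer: $28990$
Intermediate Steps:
$a{\left(Q \right)} = 2 + Q$
$W{\left(h,B \right)} = -18 - 8 h$ ($W{\left(h,B \right)} = -2 + \left(2 + h\right) \left(-8\right) = -2 - \left(16 + 8 h\right) = -18 - 8 h$)
$O = 15129$
$\left(O - -14467\right) - W{\left(-78,-84 - -71 \right)} = \left(15129 - -14467\right) - \left(-18 - -624\right) = \left(15129 + 14467\right) - \left(-18 + 624\right) = 29596 - 606 = 28990$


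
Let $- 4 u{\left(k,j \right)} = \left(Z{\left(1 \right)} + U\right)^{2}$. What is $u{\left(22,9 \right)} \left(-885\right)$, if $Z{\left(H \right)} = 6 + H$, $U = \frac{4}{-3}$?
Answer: $\frac{85255}{12} \approx 7104.6$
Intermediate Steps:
$U = - \frac{4}{3}$ ($U = 4 \left(- \frac{1}{3}\right) = - \frac{4}{3} \approx -1.3333$)
$u{\left(k,j \right)} = - \frac{289}{36}$ ($u{\left(k,j \right)} = - \frac{\left(\left(6 + 1\right) - \frac{4}{3}\right)^{2}}{4} = - \frac{\left(7 - \frac{4}{3}\right)^{2}}{4} = - \frac{\left(\frac{17}{3}\right)^{2}}{4} = \left(- \frac{1}{4}\right) \frac{289}{9} = - \frac{289}{36}$)
$u{\left(22,9 \right)} \left(-885\right) = \left(- \frac{289}{36}\right) \left(-885\right) = \frac{85255}{12}$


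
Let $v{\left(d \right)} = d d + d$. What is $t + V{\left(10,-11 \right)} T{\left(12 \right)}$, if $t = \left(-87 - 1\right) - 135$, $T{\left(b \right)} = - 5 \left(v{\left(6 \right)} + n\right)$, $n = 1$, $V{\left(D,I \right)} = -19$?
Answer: $3862$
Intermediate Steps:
$v{\left(d \right)} = d + d^{2}$ ($v{\left(d \right)} = d^{2} + d = d + d^{2}$)
$T{\left(b \right)} = -215$ ($T{\left(b \right)} = - 5 \left(6 \left(1 + 6\right) + 1\right) = - 5 \left(6 \cdot 7 + 1\right) = - 5 \left(42 + 1\right) = \left(-5\right) 43 = -215$)
$t = -223$ ($t = -88 - 135 = -223$)
$t + V{\left(10,-11 \right)} T{\left(12 \right)} = -223 - -4085 = -223 + 4085 = 3862$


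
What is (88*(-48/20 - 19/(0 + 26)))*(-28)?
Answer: 501424/65 ≈ 7714.2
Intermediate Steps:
(88*(-48/20 - 19/(0 + 26)))*(-28) = (88*(-48*1/20 - 19/26))*(-28) = (88*(-12/5 - 19*1/26))*(-28) = (88*(-12/5 - 19/26))*(-28) = (88*(-407/130))*(-28) = -17908/65*(-28) = 501424/65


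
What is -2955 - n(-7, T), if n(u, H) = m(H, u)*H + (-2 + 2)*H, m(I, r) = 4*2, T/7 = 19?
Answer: -4019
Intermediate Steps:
T = 133 (T = 7*19 = 133)
m(I, r) = 8
n(u, H) = 8*H (n(u, H) = 8*H + (-2 + 2)*H = 8*H + 0*H = 8*H + 0 = 8*H)
-2955 - n(-7, T) = -2955 - 8*133 = -2955 - 1*1064 = -2955 - 1064 = -4019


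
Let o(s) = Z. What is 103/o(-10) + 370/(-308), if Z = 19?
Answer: 12347/2926 ≈ 4.2198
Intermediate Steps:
o(s) = 19
103/o(-10) + 370/(-308) = 103/19 + 370/(-308) = 103*(1/19) + 370*(-1/308) = 103/19 - 185/154 = 12347/2926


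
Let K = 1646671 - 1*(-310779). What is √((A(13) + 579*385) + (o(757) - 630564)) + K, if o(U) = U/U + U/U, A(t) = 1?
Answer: 1957450 + 3*I*√45294 ≈ 1.9575e+6 + 638.47*I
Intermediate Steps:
o(U) = 2 (o(U) = 1 + 1 = 2)
K = 1957450 (K = 1646671 + 310779 = 1957450)
√((A(13) + 579*385) + (o(757) - 630564)) + K = √((1 + 579*385) + (2 - 630564)) + 1957450 = √((1 + 222915) - 630562) + 1957450 = √(222916 - 630562) + 1957450 = √(-407646) + 1957450 = 3*I*√45294 + 1957450 = 1957450 + 3*I*√45294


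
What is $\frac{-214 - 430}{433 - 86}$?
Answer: $- \frac{644}{347} \approx -1.8559$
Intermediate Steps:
$\frac{-214 - 430}{433 - 86} = - \frac{644}{347}$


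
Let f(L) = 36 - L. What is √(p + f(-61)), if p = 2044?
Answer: √2141 ≈ 46.271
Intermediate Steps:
√(p + f(-61)) = √(2044 + (36 - 1*(-61))) = √(2044 + (36 + 61)) = √(2044 + 97) = √2141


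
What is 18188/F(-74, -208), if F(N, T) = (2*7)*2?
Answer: 4547/7 ≈ 649.57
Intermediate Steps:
F(N, T) = 28 (F(N, T) = 14*2 = 28)
18188/F(-74, -208) = 18188/28 = 18188*(1/28) = 4547/7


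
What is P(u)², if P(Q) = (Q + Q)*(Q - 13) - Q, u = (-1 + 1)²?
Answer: 0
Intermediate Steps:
u = 0 (u = 0² = 0)
P(Q) = -Q + 2*Q*(-13 + Q) (P(Q) = (2*Q)*(-13 + Q) - Q = 2*Q*(-13 + Q) - Q = -Q + 2*Q*(-13 + Q))
P(u)² = (0*(-27 + 2*0))² = (0*(-27 + 0))² = (0*(-27))² = 0² = 0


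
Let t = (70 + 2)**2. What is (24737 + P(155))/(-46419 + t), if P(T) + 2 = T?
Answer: -4978/8247 ≈ -0.60361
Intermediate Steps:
P(T) = -2 + T
t = 5184 (t = 72**2 = 5184)
(24737 + P(155))/(-46419 + t) = (24737 + (-2 + 155))/(-46419 + 5184) = (24737 + 153)/(-41235) = 24890*(-1/41235) = -4978/8247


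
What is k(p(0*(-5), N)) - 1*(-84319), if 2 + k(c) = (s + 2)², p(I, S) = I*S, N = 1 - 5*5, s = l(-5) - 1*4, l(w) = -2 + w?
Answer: 84398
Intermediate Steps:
s = -11 (s = (-2 - 5) - 1*4 = -7 - 4 = -11)
N = -24 (N = 1 - 25 = -24)
k(c) = 79 (k(c) = -2 + (-11 + 2)² = -2 + (-9)² = -2 + 81 = 79)
k(p(0*(-5), N)) - 1*(-84319) = 79 - 1*(-84319) = 79 + 84319 = 84398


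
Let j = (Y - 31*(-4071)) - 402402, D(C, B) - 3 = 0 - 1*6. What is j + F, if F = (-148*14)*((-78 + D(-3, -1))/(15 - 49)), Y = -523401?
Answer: -13677150/17 ≈ -8.0454e+5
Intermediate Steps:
D(C, B) = -3 (D(C, B) = 3 + (0 - 1*6) = 3 + (0 - 6) = 3 - 6 = -3)
j = -799602 (j = (-523401 - 31*(-4071)) - 402402 = (-523401 + 126201) - 402402 = -397200 - 402402 = -799602)
F = -83916/17 (F = (-148*14)*((-78 - 3)/(15 - 49)) = -(-167832)/(-34) = -(-167832)*(-1)/34 = -2072*81/34 = -83916/17 ≈ -4936.2)
j + F = -799602 - 83916/17 = -13677150/17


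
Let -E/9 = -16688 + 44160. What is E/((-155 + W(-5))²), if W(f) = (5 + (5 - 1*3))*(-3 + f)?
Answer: -247248/44521 ≈ -5.5535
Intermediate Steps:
E = -247248 (E = -9*(-16688 + 44160) = -9*27472 = -247248)
W(f) = -21 + 7*f (W(f) = (5 + (5 - 3))*(-3 + f) = (5 + 2)*(-3 + f) = 7*(-3 + f) = -21 + 7*f)
E/((-155 + W(-5))²) = -247248/(-155 + (-21 + 7*(-5)))² = -247248/(-155 + (-21 - 35))² = -247248/(-155 - 56)² = -247248/((-211)²) = -247248/44521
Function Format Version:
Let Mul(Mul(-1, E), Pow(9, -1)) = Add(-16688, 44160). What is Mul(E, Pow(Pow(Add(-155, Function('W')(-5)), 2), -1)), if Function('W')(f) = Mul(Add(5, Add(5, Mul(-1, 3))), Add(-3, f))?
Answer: Rational(-247248, 44521) ≈ -5.5535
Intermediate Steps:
E = -247248 (E = Mul(-9, Add(-16688, 44160)) = Mul(-9, 27472) = -247248)
Function('W')(f) = Add(-21, Mul(7, f)) (Function('W')(f) = Mul(Add(5, Add(5, -3)), Add(-3, f)) = Mul(Add(5, 2), Add(-3, f)) = Mul(7, Add(-3, f)) = Add(-21, Mul(7, f)))
Mul(E, Pow(Pow(Add(-155, Function('W')(-5)), 2), -1)) = Mul(-247248, Pow(Pow(Add(-155, Add(-21, Mul(7, -5))), 2), -1)) = Mul(-247248, Pow(Pow(Add(-155, Add(-21, -35)), 2), -1)) = Mul(-247248, Pow(Pow(Add(-155, -56), 2), -1)) = Mul(-247248, Pow(Pow(-211, 2), -1)) = Mul(-247248, Pow(44521, -1)) = Mul(-247248, Rational(1, 44521)) = Rational(-247248, 44521)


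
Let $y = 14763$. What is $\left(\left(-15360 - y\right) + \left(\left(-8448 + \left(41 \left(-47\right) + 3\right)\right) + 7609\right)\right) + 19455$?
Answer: $-13431$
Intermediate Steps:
$\left(\left(-15360 - y\right) + \left(\left(-8448 + \left(41 \left(-47\right) + 3\right)\right) + 7609\right)\right) + 19455 = \left(\left(-15360 - 14763\right) + \left(\left(-8448 + \left(41 \left(-47\right) + 3\right)\right) + 7609\right)\right) + 19455 = \left(\left(-15360 - 14763\right) + \left(\left(-8448 + \left(-1927 + 3\right)\right) + 7609\right)\right) + 19455 = \left(-30123 + \left(\left(-8448 - 1924\right) + 7609\right)\right) + 19455 = \left(-30123 + \left(-10372 + 7609\right)\right) + 19455 = \left(-30123 - 2763\right) + 19455 = -32886 + 19455 = -13431$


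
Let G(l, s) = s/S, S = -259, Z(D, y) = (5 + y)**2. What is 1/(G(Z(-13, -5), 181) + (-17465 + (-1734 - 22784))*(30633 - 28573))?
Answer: -259/22399610001 ≈ -1.1563e-8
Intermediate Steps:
G(l, s) = -s/259 (G(l, s) = s/(-259) = s*(-1/259) = -s/259)
1/(G(Z(-13, -5), 181) + (-17465 + (-1734 - 22784))*(30633 - 28573)) = 1/(-1/259*181 + (-17465 + (-1734 - 22784))*(30633 - 28573)) = 1/(-181/259 + (-17465 - 24518)*2060) = 1/(-181/259 - 41983*2060) = 1/(-181/259 - 86484980) = 1/(-22399610001/259) = -259/22399610001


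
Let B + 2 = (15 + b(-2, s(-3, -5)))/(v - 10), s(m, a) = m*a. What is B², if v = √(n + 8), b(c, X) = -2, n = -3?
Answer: 20649/1805 + 1664*√5/1805 ≈ 13.501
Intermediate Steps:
s(m, a) = a*m
v = √5 (v = √(-3 + 8) = √5 ≈ 2.2361)
B = -2 + 13/(-10 + √5) (B = -2 + (15 - 2)/(√5 - 10) = -2 + 13/(-10 + √5) ≈ -3.6744)
B² = (-64/19 - 13*√5/95)²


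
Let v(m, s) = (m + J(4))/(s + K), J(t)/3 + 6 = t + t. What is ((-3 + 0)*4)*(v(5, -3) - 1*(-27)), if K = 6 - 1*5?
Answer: -258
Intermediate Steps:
J(t) = -18 + 6*t (J(t) = -18 + 3*(t + t) = -18 + 3*(2*t) = -18 + 6*t)
K = 1 (K = 6 - 5 = 1)
v(m, s) = (6 + m)/(1 + s) (v(m, s) = (m + (-18 + 6*4))/(s + 1) = (m + (-18 + 24))/(1 + s) = (m + 6)/(1 + s) = (6 + m)/(1 + s))
((-3 + 0)*4)*(v(5, -3) - 1*(-27)) = ((-3 + 0)*4)*((6 + 5)/(1 - 3) - 1*(-27)) = (-3*4)*(11/(-2) + 27) = -12*(-1/2*11 + 27) = -12*(-11/2 + 27) = -12*43/2 = -258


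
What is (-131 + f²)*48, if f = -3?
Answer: -5856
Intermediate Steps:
(-131 + f²)*48 = (-131 + (-3)²)*48 = (-131 + 9)*48 = -122*48 = -5856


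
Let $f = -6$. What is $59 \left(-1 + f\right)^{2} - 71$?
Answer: $2820$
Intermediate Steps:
$59 \left(-1 + f\right)^{2} - 71 = 59 \left(-1 - 6\right)^{2} - 71 = 59 \left(-7\right)^{2} - 71 = 59 \cdot 49 - 71 = 2891 - 71 = 2820$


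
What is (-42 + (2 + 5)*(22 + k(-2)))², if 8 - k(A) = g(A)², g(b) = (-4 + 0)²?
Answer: 2637376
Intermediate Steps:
g(b) = 16 (g(b) = (-4)² = 16)
k(A) = -248 (k(A) = 8 - 1*16² = 8 - 1*256 = 8 - 256 = -248)
(-42 + (2 + 5)*(22 + k(-2)))² = (-42 + (2 + 5)*(22 - 248))² = (-42 + 7*(-226))² = (-42 - 1582)² = (-1624)² = 2637376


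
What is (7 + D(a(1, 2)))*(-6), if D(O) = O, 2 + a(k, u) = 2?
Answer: -42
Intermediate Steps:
a(k, u) = 0 (a(k, u) = -2 + 2 = 0)
(7 + D(a(1, 2)))*(-6) = (7 + 0)*(-6) = 7*(-6) = -42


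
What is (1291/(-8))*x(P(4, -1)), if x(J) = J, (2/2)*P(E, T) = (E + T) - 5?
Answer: 1291/4 ≈ 322.75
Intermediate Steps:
P(E, T) = -5 + E + T (P(E, T) = (E + T) - 5 = -5 + E + T)
(1291/(-8))*x(P(4, -1)) = (1291/(-8))*(-5 + 4 - 1) = (1291*(-1/8))*(-2) = -1291/8*(-2) = 1291/4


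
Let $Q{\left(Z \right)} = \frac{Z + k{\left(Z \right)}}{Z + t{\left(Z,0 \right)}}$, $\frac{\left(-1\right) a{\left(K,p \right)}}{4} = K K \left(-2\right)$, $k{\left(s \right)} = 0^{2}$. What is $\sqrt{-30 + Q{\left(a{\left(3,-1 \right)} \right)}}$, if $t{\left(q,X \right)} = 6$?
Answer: $\frac{3 i \sqrt{546}}{13} \approx 5.3923 i$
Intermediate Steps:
$k{\left(s \right)} = 0$
$a{\left(K,p \right)} = 8 K^{2}$ ($a{\left(K,p \right)} = - 4 K K \left(-2\right) = - 4 K^{2} \left(-2\right) = - 4 \left(- 2 K^{2}\right) = 8 K^{2}$)
$Q{\left(Z \right)} = \frac{Z}{6 + Z}$ ($Q{\left(Z \right)} = \frac{Z + 0}{Z + 6} = \frac{Z}{6 + Z}$)
$\sqrt{-30 + Q{\left(a{\left(3,-1 \right)} \right)}} = \sqrt{-30 + \frac{8 \cdot 3^{2}}{6 + 8 \cdot 3^{2}}} = \sqrt{-30 + \frac{8 \cdot 9}{6 + 8 \cdot 9}} = \sqrt{-30 + \frac{72}{6 + 72}} = \sqrt{-30 + \frac{72}{78}} = \sqrt{-30 + 72 \cdot \frac{1}{78}} = \sqrt{-30 + \frac{12}{13}} = \sqrt{- \frac{378}{13}} = \frac{3 i \sqrt{546}}{13}$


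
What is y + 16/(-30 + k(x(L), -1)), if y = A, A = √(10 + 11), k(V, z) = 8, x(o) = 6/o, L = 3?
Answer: -8/11 + √21 ≈ 3.8553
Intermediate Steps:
A = √21 ≈ 4.5826
y = √21 ≈ 4.5826
y + 16/(-30 + k(x(L), -1)) = √21 + 16/(-30 + 8) = √21 + 16/(-22) = √21 - 1/22*16 = √21 - 8/11 = -8/11 + √21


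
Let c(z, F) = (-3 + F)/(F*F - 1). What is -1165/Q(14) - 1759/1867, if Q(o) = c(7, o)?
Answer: -424155074/20537 ≈ -20653.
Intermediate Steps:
c(z, F) = (-3 + F)/(-1 + F**2) (c(z, F) = (-3 + F)/(F**2 - 1) = (-3 + F)/(-1 + F**2))
Q(o) = (-3 + o)/(-1 + o**2)
-1165/Q(14) - 1759/1867 = -1165*(-1 + 14**2)/(-3 + 14) - 1759/1867 = -1165/(11/(-1 + 196)) - 1759*1/1867 = -1165/(11/195) - 1759/1867 = -1165/((1/195)*11) - 1759/1867 = -1165/11/195 - 1759/1867 = -1165*195/11 - 1759/1867 = -227175/11 - 1759/1867 = -424155074/20537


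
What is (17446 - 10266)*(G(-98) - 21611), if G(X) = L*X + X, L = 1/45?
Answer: -1402976308/9 ≈ -1.5589e+8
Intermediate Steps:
L = 1/45 ≈ 0.022222
G(X) = 46*X/45 (G(X) = X/45 + X = 46*X/45)
(17446 - 10266)*(G(-98) - 21611) = (17446 - 10266)*((46/45)*(-98) - 21611) = 7180*(-4508/45 - 21611) = 7180*(-977003/45) = -1402976308/9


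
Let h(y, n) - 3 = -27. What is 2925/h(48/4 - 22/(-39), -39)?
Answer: -975/8 ≈ -121.88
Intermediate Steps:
h(y, n) = -24 (h(y, n) = 3 - 27 = -24)
2925/h(48/4 - 22/(-39), -39) = 2925/(-24) = 2925*(-1/24) = -975/8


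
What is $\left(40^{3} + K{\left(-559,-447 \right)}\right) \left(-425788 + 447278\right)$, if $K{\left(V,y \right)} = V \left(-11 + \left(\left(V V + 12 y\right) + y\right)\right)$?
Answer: $-3682491607690$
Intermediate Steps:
$K{\left(V,y \right)} = V \left(-11 + V^{2} + 13 y\right)$ ($K{\left(V,y \right)} = V \left(-11 + \left(\left(V^{2} + 12 y\right) + y\right)\right) = V \left(-11 + \left(V^{2} + 13 y\right)\right) = V \left(-11 + V^{2} + 13 y\right)$)
$\left(40^{3} + K{\left(-559,-447 \right)}\right) \left(-425788 + 447278\right) = \left(40^{3} - 559 \left(-11 + \left(-559\right)^{2} + 13 \left(-447\right)\right)\right) \left(-425788 + 447278\right) = \left(64000 - 559 \left(-11 + 312481 - 5811\right)\right) 21490 = \left(64000 - 171422381\right) 21490 = \left(-171358381\right) 21490 = -3682491607690$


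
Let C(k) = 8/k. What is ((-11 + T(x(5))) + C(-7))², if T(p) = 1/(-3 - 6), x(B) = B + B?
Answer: 595984/3969 ≈ 150.16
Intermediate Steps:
x(B) = 2*B
T(p) = -⅑ (T(p) = 1/(-9) = -⅑)
((-11 + T(x(5))) + C(-7))² = ((-11 - ⅑) + 8/(-7))² = (-100/9 + 8*(-⅐))² = (-100/9 - 8/7)² = (-772/63)² = 595984/3969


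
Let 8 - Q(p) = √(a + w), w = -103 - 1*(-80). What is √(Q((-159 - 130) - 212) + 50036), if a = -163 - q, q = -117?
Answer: √(50044 - I*√69) ≈ 223.71 - 0.019*I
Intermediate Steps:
a = -46 (a = -163 - 1*(-117) = -163 + 117 = -46)
w = -23 (w = -103 + 80 = -23)
Q(p) = 8 - I*√69 (Q(p) = 8 - √(-46 - 23) = 8 - √(-69) = 8 - I*√69)
√(Q((-159 - 130) - 212) + 50036) = √((8 - I*√69) + 50036) = √(50044 - I*√69)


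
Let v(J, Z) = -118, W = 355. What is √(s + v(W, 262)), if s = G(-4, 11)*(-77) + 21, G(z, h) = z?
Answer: √211 ≈ 14.526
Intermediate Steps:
s = 329 (s = -4*(-77) + 21 = 308 + 21 = 329)
√(s + v(W, 262)) = √(329 - 118) = √211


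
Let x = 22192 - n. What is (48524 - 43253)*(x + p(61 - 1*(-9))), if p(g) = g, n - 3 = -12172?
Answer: 181485801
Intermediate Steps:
n = -12169 (n = 3 - 12172 = -12169)
x = 34361 (x = 22192 - 1*(-12169) = 22192 + 12169 = 34361)
(48524 - 43253)*(x + p(61 - 1*(-9))) = (48524 - 43253)*(34361 + (61 - 1*(-9))) = 5271*(34361 + (61 + 9)) = 5271*(34361 + 70) = 5271*34431 = 181485801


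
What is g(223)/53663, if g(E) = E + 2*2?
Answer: 227/53663 ≈ 0.0042301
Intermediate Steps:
g(E) = 4 + E (g(E) = E + 4 = 4 + E)
g(223)/53663 = (4 + 223)/53663 = 227*(1/53663) = 227/53663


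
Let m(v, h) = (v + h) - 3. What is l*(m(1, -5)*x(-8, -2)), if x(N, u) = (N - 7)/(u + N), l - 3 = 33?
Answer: -378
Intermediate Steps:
m(v, h) = -3 + h + v (m(v, h) = (h + v) - 3 = -3 + h + v)
l = 36 (l = 3 + 33 = 36)
x(N, u) = (-7 + N)/(N + u)
l*(m(1, -5)*x(-8, -2)) = 36*((-3 - 5 + 1)*((-7 - 8)/(-8 - 2))) = 36*(-7*(-15)/(-10)) = 36*(-(-7)*(-15)/10) = 36*(-7*3/2) = 36*(-21/2) = -378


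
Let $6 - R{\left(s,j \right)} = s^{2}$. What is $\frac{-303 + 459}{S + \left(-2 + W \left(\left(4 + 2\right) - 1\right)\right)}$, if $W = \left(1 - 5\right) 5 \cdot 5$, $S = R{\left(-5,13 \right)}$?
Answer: $- \frac{156}{521} \approx -0.29942$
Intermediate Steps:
$R{\left(s,j \right)} = 6 - s^{2}$
$S = -19$ ($S = 6 - \left(-5\right)^{2} = 6 - 25 = -19$)
$W = -100$ ($W = \left(-4\right) 5 \cdot 5 = \left(-20\right) 5 = -100$)
$\frac{-303 + 459}{S + \left(-2 + W \left(\left(4 + 2\right) - 1\right)\right)} = \frac{-303 + 459}{-19 - \left(2 + 100 \left(\left(4 + 2\right) - 1\right)\right)} = \frac{156}{-19 - \left(2 + 100 \left(6 - 1\right)\right)} = \frac{156}{-19 - 502} = \frac{156}{-521} = 156 \left(- \frac{1}{521}\right) = - \frac{156}{521}$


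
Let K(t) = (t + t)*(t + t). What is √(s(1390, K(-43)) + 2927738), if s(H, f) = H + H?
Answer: √2930518 ≈ 1711.9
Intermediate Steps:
K(t) = 4*t² (K(t) = (2*t)*(2*t) = 4*t²)
s(H, f) = 2*H
√(s(1390, K(-43)) + 2927738) = √(2*1390 + 2927738) = √(2780 + 2927738) = √2930518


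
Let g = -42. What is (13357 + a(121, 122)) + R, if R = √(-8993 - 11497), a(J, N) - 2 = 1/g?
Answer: 561077/42 + I*√20490 ≈ 13359.0 + 143.14*I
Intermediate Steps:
a(J, N) = 83/42 (a(J, N) = 2 + 1/(-42) = 2 - 1/42 = 83/42)
R = I*√20490 (R = √(-20490) = I*√20490 ≈ 143.14*I)
(13357 + a(121, 122)) + R = (13357 + 83/42) + I*√20490 = 561077/42 + I*√20490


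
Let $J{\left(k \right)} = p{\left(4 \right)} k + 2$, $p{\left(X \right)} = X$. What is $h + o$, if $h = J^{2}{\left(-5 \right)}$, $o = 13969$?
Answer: $14293$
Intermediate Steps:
$J{\left(k \right)} = 2 + 4 k$ ($J{\left(k \right)} = 4 k + 2 = 2 + 4 k$)
$h = 324$ ($h = \left(2 + 4 \left(-5\right)\right)^{2} = \left(2 - 20\right)^{2} = \left(-18\right)^{2} = 324$)
$h + o = 324 + 13969 = 14293$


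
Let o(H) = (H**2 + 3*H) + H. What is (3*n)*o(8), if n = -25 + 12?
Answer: -3744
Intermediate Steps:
n = -13
o(H) = H**2 + 4*H
(3*n)*o(8) = (3*(-13))*(8*(4 + 8)) = -312*12 = -39*96 = -3744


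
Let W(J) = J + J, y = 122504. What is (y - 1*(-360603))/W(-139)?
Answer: -483107/278 ≈ -1737.8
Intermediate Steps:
W(J) = 2*J
(y - 1*(-360603))/W(-139) = (122504 - 1*(-360603))/((2*(-139))) = (122504 + 360603)/(-278) = 483107*(-1/278) = -483107/278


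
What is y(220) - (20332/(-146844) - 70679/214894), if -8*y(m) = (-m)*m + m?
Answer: 23757515356868/3944486817 ≈ 6023.0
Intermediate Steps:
y(m) = -m/8 + m²/8 (y(m) = -((-m)*m + m)/8 = -(-m² + m)/8 = -(m - m²)/8 = -m/8 + m²/8)
y(220) - (20332/(-146844) - 70679/214894) = (⅛)*220*(-1 + 220) - (20332/(-146844) - 70679/214894) = (⅛)*220*219 - (20332*(-1/146844) - 70679*1/214894) = 12045/2 - (-5083/36711 - 70679/214894) = 12045/2 - 1*(-3687002971/7888973634) = 12045/2 + 3687002971/7888973634 = 23757515356868/3944486817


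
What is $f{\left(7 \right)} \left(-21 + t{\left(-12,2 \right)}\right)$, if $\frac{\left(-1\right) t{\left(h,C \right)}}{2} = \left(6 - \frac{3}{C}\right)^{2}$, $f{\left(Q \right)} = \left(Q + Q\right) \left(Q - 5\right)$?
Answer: $-1722$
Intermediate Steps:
$f{\left(Q \right)} = 2 Q \left(-5 + Q\right)$
$t{\left(h,C \right)} = - 2 \left(6 - \frac{3}{C}\right)^{2}$
$f{\left(7 \right)} \left(-21 + t{\left(-12,2 \right)}\right) = 2 \cdot 7 \left(-5 + 7\right) \left(-21 - \frac{18 \left(-1 + 2 \cdot 2\right)^{2}}{4}\right) = 2 \cdot 7 \cdot 2 \left(-21 - \frac{9 \left(-1 + 4\right)^{2}}{2}\right) = 28 \left(-21 - \frac{9 \cdot 3^{2}}{2}\right) = 28 \left(-21 - \frac{9}{2} \cdot 9\right) = 28 \left(-21 - \frac{81}{2}\right) = 28 \left(- \frac{123}{2}\right) = -1722$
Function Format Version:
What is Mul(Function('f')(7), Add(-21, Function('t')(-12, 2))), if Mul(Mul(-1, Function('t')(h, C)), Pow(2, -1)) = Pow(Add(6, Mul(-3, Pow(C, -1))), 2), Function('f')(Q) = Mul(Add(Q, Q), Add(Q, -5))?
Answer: -1722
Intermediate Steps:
Function('f')(Q) = Mul(2, Q, Add(-5, Q)) (Function('f')(Q) = Mul(Mul(2, Q), Add(-5, Q)) = Mul(2, Q, Add(-5, Q)))
Function('t')(h, C) = Mul(-2, Pow(Add(6, Mul(-3, Pow(C, -1))), 2))
Mul(Function('f')(7), Add(-21, Function('t')(-12, 2))) = Mul(Mul(2, 7, Add(-5, 7)), Add(-21, Mul(-18, Pow(2, -2), Pow(Add(-1, Mul(2, 2)), 2)))) = Mul(Mul(2, 7, 2), Add(-21, Mul(-18, Rational(1, 4), Pow(Add(-1, 4), 2)))) = Mul(28, Add(-21, Mul(-18, Rational(1, 4), Pow(3, 2)))) = Mul(28, Add(-21, Mul(-18, Rational(1, 4), 9))) = Mul(28, Add(-21, Rational(-81, 2))) = Mul(28, Rational(-123, 2)) = -1722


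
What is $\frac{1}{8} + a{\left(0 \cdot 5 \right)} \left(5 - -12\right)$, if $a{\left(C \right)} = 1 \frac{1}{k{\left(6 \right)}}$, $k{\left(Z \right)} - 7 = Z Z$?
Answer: $\frac{179}{344} \approx 0.52035$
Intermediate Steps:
$k{\left(Z \right)} = 7 + Z^{2}$ ($k{\left(Z \right)} = 7 + Z Z = 7 + Z^{2}$)
$a{\left(C \right)} = \frac{1}{43}$ ($a{\left(C \right)} = 1 \frac{1}{7 + 6^{2}} = 1 \frac{1}{7 + 36} = 1 \cdot \frac{1}{43} = \frac{1}{43}$)
$\frac{1}{8} + a{\left(0 \cdot 5 \right)} \left(5 - -12\right) = \frac{1}{8} + \frac{5 - -12}{43} = \frac{1}{8} + \frac{5 + 12}{43} = \frac{1}{8} + \frac{1}{43} \cdot 17 = \frac{1}{8} + \frac{17}{43} = \frac{179}{344}$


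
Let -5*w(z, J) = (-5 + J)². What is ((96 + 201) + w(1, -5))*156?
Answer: 43212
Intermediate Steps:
w(z, J) = -(-5 + J)²/5
((96 + 201) + w(1, -5))*156 = ((96 + 201) - (-5 - 5)²/5)*156 = (297 - ⅕*(-10)²)*156 = (297 - ⅕*100)*156 = (297 - 20)*156 = 277*156 = 43212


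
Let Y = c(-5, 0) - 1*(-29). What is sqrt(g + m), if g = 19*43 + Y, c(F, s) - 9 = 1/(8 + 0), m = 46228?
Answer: sqrt(753330)/4 ≈ 216.99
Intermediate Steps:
c(F, s) = 73/8 (c(F, s) = 9 + 1/(8 + 0) = 9 + 1/8 = 73/8)
Y = 305/8 (Y = 73/8 - 1*(-29) = 73/8 + 29 = 305/8 ≈ 38.125)
g = 6841/8 (g = 19*43 + 305/8 = 817 + 305/8 = 6841/8 ≈ 855.13)
sqrt(g + m) = sqrt(6841/8 + 46228) = sqrt(376665/8) = sqrt(753330)/4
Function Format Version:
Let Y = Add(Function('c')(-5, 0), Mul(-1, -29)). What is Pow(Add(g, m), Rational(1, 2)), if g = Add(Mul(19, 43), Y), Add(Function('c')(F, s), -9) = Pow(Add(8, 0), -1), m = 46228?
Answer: Mul(Rational(1, 4), Pow(753330, Rational(1, 2))) ≈ 216.99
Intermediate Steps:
Function('c')(F, s) = Rational(73, 8) (Function('c')(F, s) = Add(9, Pow(Add(8, 0), -1)) = Add(9, Pow(8, -1)) = Add(9, Rational(1, 8)) = Rational(73, 8))
Y = Rational(305, 8) (Y = Add(Rational(73, 8), Mul(-1, -29)) = Add(Rational(73, 8), 29) = Rational(305, 8) ≈ 38.125)
g = Rational(6841, 8) (g = Add(Mul(19, 43), Rational(305, 8)) = Add(817, Rational(305, 8)) = Rational(6841, 8) ≈ 855.13)
Pow(Add(g, m), Rational(1, 2)) = Pow(Add(Rational(6841, 8), 46228), Rational(1, 2)) = Pow(Rational(376665, 8), Rational(1, 2)) = Mul(Rational(1, 4), Pow(753330, Rational(1, 2)))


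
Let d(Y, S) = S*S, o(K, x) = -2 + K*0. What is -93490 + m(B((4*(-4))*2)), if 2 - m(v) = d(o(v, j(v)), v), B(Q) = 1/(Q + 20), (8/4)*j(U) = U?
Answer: -13462273/144 ≈ -93488.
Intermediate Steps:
j(U) = U/2
B(Q) = 1/(20 + Q)
o(K, x) = -2 (o(K, x) = -2 + 0 = -2)
d(Y, S) = S**2
m(v) = 2 - v**2
-93490 + m(B((4*(-4))*2)) = -93490 + (2 - (1/(20 + (4*(-4))*2))**2) = -93490 + (2 - (1/(20 - 16*2))**2) = -93490 + (2 - (1/(20 - 32))**2) = -93490 + (2 - (1/(-12))**2) = -93490 + (2 - (-1/12)**2) = -93490 + (2 - 1*1/144) = -93490 + (2 - 1/144) = -93490 + 287/144 = -13462273/144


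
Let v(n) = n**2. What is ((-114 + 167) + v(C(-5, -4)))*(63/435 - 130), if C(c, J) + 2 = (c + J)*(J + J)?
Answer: -93260037/145 ≈ -6.4317e+5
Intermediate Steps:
C(c, J) = -2 + 2*J*(J + c) (C(c, J) = -2 + (c + J)*(J + J) = -2 + (J + c)*(2*J) = -2 + 2*J*(J + c))
((-114 + 167) + v(C(-5, -4)))*(63/435 - 130) = ((-114 + 167) + (-2 + 2*(-4)**2 + 2*(-4)*(-5))**2)*(63/435 - 130) = (53 + (-2 + 2*16 + 40)**2)*(63*(1/435) - 130) = (53 + (-2 + 32 + 40)**2)*(21/145 - 130) = (53 + 70**2)*(-18829/145) = (53 + 4900)*(-18829/145) = 4953*(-18829/145) = -93260037/145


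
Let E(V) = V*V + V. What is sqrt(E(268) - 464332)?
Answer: 4*I*sqrt(24515) ≈ 626.29*I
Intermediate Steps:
E(V) = V + V**2 (E(V) = V**2 + V = V + V**2)
sqrt(E(268) - 464332) = sqrt(268*(1 + 268) - 464332) = sqrt(268*269 - 464332) = sqrt(72092 - 464332) = sqrt(-392240) = 4*I*sqrt(24515)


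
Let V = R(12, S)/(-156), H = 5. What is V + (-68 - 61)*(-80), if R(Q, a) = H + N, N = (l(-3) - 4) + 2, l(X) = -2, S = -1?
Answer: 1609919/156 ≈ 10320.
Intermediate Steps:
N = -4 (N = (-2 - 4) + 2 = -6 + 2 = -4)
R(Q, a) = 1 (R(Q, a) = 5 - 4 = 1)
V = -1/156 (V = 1/(-156) = 1*(-1/156) = -1/156 ≈ -0.0064103)
V + (-68 - 61)*(-80) = -1/156 + (-68 - 61)*(-80) = -1/156 - 129*(-80) = -1/156 + 10320 = 1609919/156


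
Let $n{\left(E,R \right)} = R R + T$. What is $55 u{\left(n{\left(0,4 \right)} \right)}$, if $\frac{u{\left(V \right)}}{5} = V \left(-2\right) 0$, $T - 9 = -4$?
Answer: $0$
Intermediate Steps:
$T = 5$ ($T = 9 - 4 = 5$)
$n{\left(E,R \right)} = 5 + R^{2}$ ($n{\left(E,R \right)} = R R + 5 = R^{2} + 5 = 5 + R^{2}$)
$u{\left(V \right)} = 0$ ($u{\left(V \right)} = 5 V \left(-2\right) 0 = 5 - 2 V 0 = 5 \cdot 0 = 0$)
$55 u{\left(n{\left(0,4 \right)} \right)} = 55 \cdot 0 = 0$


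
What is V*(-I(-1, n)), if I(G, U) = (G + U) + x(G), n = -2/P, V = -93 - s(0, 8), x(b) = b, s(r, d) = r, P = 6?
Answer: -217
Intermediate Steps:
V = -93 (V = -93 - 1*0 = -93 + 0 = -93)
n = -⅓ (n = -2/6 = -2*⅙ = -⅓ ≈ -0.33333)
I(G, U) = U + 2*G (I(G, U) = (G + U) + G = U + 2*G)
V*(-I(-1, n)) = -(-93)*(-⅓ + 2*(-1)) = -(-93)*(-⅓ - 2) = -(-93)*(-7)/3 = -93*7/3 = -217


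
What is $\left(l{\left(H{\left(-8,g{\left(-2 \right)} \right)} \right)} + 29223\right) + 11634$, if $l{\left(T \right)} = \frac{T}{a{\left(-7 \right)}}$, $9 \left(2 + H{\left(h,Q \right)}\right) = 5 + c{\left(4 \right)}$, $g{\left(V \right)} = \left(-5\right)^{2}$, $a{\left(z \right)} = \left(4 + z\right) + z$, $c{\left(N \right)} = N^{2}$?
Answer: $\frac{1225709}{30} \approx 40857.0$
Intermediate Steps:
$a{\left(z \right)} = 4 + 2 z$
$g{\left(V \right)} = 25$
$H{\left(h,Q \right)} = \frac{1}{3}$ ($H{\left(h,Q \right)} = -2 + \frac{5 + 4^{2}}{9} = -2 + \frac{5 + 16}{9} = -2 + \frac{1}{9} \cdot 21 = -2 + \frac{7}{3} = \frac{1}{3}$)
$l{\left(T \right)} = - \frac{T}{10}$ ($l{\left(T \right)} = \frac{T}{4 + 2 \left(-7\right)} = \frac{T}{4 - 14} = \frac{T}{-10} = T \left(- \frac{1}{10}\right) = - \frac{T}{10}$)
$\left(l{\left(H{\left(-8,g{\left(-2 \right)} \right)} \right)} + 29223\right) + 11634 = \left(\left(- \frac{1}{10}\right) \frac{1}{3} + 29223\right) + 11634 = \left(- \frac{1}{30} + 29223\right) + 11634 = \frac{876689}{30} + 11634 = \frac{1225709}{30}$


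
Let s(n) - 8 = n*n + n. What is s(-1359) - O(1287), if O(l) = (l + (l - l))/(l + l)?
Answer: 3691059/2 ≈ 1.8455e+6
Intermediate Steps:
s(n) = 8 + n + n**2 (s(n) = 8 + (n*n + n) = 8 + (n**2 + n) = 8 + (n + n**2) = 8 + n + n**2)
O(l) = 1/2 (O(l) = (l + 0)/((2*l)) = l*(1/(2*l)) = 1/2)
s(-1359) - O(1287) = (8 - 1359 + (-1359)**2) - 1*1/2 = (8 - 1359 + 1846881) - 1/2 = 1845530 - 1/2 = 3691059/2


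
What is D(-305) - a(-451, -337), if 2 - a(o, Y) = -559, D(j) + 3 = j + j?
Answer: -1174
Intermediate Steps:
D(j) = -3 + 2*j (D(j) = -3 + (j + j) = -3 + 2*j)
a(o, Y) = 561 (a(o, Y) = 2 - 1*(-559) = 2 + 559 = 561)
D(-305) - a(-451, -337) = (-3 + 2*(-305)) - 1*561 = (-3 - 610) - 561 = -613 - 561 = -1174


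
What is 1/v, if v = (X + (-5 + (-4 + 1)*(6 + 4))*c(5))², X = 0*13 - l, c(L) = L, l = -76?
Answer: 1/9801 ≈ 0.00010203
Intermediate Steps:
X = 76 (X = 0*13 - 1*(-76) = 0 + 76 = 76)
v = 9801 (v = (76 + (-5 + (-4 + 1)*(6 + 4))*5)² = (76 + (-5 - 3*10)*5)² = (76 + (-5 - 30)*5)² = (76 - 35*5)² = (76 - 175)² = (-99)² = 9801)
1/v = 1/9801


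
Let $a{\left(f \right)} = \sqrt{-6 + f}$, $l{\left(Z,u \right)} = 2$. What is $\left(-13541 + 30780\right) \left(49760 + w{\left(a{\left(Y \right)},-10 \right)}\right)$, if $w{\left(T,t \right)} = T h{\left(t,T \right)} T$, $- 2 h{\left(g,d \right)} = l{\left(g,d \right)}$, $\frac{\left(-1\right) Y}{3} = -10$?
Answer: $857398904$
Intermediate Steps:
$Y = 30$ ($Y = \left(-3\right) \left(-10\right) = 30$)
$h{\left(g,d \right)} = -1$ ($h{\left(g,d \right)} = \left(- \frac{1}{2}\right) 2 = -1$)
$w{\left(T,t \right)} = - T^{2}$ ($w{\left(T,t \right)} = T \left(-1\right) T = - T T = - T^{2}$)
$\left(-13541 + 30780\right) \left(49760 + w{\left(a{\left(Y \right)},-10 \right)}\right) = \left(-13541 + 30780\right) \left(49760 - \left(\sqrt{-6 + 30}\right)^{2}\right) = 17239 \left(49760 - \left(\sqrt{24}\right)^{2}\right) = 17239 \left(49760 - \left(2 \sqrt{6}\right)^{2}\right) = 17239 \left(49760 - 24\right) = 17239 \cdot 49736 = 857398904$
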